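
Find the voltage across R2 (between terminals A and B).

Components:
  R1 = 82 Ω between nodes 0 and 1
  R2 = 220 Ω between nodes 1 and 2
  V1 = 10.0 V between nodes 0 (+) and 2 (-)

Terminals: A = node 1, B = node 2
R1 and R2 are in series across V1 (node 0 → node 1 → node 2), and the output A–B is taken across R2, so this is a voltage divider.
Series current: I = V1/(R1 + R2) = 10/(82 + 220) = 10/302 = 0.03311 A
V_R2 = I × R2 = V1 × R2/(R1 + R2) = 10 × 220/302 = 7.285 V

Final answer: 7.285 V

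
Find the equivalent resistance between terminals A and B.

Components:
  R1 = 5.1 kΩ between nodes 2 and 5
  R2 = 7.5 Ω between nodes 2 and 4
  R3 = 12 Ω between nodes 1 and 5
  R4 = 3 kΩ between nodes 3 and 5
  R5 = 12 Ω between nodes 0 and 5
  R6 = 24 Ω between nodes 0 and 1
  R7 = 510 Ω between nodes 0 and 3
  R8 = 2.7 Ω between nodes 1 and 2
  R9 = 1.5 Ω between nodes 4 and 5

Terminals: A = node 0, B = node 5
Reduce the network between node 0 (A) and node 5 (B) by series/parallel combination:
  Rs1 = R7 + R4 (series, joined only at node 3) = 510 + 3000 = 3510 Ω
  Rp1 = R5 ‖ Rs1 (parallel, both between nodes 0 and 5) = 1/(1/12 + 1/3510) = 11.96 Ω
  Rs2 = R2 + R9 (series, joined only at node 4) = 7.5 + 1.5 = 9 Ω
  Rp2 = R1 ‖ Rs2 (parallel, both between nodes 2 and 5) = 1/(1/5100 + 1/9) = 8.984 Ω
  Rs3 = R8 + Rp2 (series, joined only at node 2) = 2.7 + 8.984 = 11.68 Ω
  Rp3 = R3 ‖ Rs3 (parallel, both between nodes 1 and 5) = 1/(1/12 + 1/11.68) = 5.92 Ω
  Rs4 = R6 + Rp3 (series, joined only at node 1) = 24 + 5.92 = 29.92 Ω
  Rp4 = Rp1 ‖ Rs4 (parallel, both between nodes 0 and 5) = 1/(1/11.96 + 1/29.92) = 8.544 Ω
R_eq = 8.544 Ω

Final answer: 8.544 Ω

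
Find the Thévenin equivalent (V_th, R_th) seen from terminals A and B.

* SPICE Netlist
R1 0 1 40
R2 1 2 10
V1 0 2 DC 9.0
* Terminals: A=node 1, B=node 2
Step 1 — V_th is the open-circuit voltage V_A - V_B (nothing connected across the terminals).
Nodal analysis, taking node 2 as the 0 V reference.
Source V1 fixes V_0 = 9 V.
KCL at each unknown node (sum of currents leaving = 0; resistances in Ω):
  Node 1: (V_1 - 9)/40 + (V_1 - 0)/10 = 0
Collecting terms: 0.125 × V_1 = 0.225  =>  V_1 = 1.8 V
V_th = V_1 - V_2 = 1.8 - 0 = 1.8 V
Step 2 — R_th: zero the source — replace V1 by a short circuit (node 2 merges into node 0) — and find the resistance seen between A (node 1) and B (node 0).
Reduce the network between node 1 (A) and node 0 (B) by series/parallel combination:
  Rp1 = R1 ‖ R2 (parallel, both between nodes 0 and 1) = 1/(1/40 + 1/10) = 8 Ω
R_th = 8 Ω

Final answer: V_th = 1.8 V, R_th = 8 Ω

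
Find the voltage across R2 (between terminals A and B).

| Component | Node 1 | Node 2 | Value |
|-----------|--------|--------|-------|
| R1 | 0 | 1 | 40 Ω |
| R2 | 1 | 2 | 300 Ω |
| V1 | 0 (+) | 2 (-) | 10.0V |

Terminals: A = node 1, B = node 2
R1 and R2 are in series across V1 (node 0 → node 1 → node 2), and the output A–B is taken across R2, so this is a voltage divider.
Series current: I = V1/(R1 + R2) = 10/(40 + 300) = 10/340 = 0.02941 A
V_R2 = I × R2 = V1 × R2/(R1 + R2) = 10 × 300/340 = 8.824 V

Final answer: 8.824 V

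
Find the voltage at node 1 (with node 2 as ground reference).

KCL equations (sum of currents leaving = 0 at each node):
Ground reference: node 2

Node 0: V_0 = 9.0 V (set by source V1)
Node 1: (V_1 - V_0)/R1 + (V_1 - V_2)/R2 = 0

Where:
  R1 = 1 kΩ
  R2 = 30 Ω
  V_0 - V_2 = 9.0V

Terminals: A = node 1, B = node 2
Nodal analysis, taking node 2 as the 0 V reference.
Source V1 fixes V_0 = 9 V.
KCL at each unknown node (sum of currents leaving = 0; resistances in Ω):
  Node 1: (V_1 - 9)/1000 + (V_1 - 0)/30 = 0
Collecting terms: 0.03433 × V_1 = 0.009  =>  V_1 = 0.2621 V
The requested potential is V_1 = 0.2621 V.

Final answer: V_1 = 0.2621 V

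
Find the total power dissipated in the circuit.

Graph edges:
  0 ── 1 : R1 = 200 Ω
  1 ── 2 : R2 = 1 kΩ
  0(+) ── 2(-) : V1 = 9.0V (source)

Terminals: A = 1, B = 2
Nodal analysis, taking node 2 as the 0 V reference.
Source V1 fixes V_0 = 9 V.
KCL at each unknown node (sum of currents leaving = 0; resistances in Ω):
  Node 1: (V_1 - 9)/200 + (V_1 - 0)/1000 = 0
Collecting terms: 0.006 × V_1 = 0.045  =>  V_1 = 7.5 V
Power in each resistor, P = (ΔV)²/R:
  P_R1 = (9 - 7.5)²/200 = 0.01125 W
  P_R2 = (7.5 - 0)²/1000 = 0.05625 W
P_total = P_R1 + P_R2 = 0.0675 W

Final answer: 0.0675 W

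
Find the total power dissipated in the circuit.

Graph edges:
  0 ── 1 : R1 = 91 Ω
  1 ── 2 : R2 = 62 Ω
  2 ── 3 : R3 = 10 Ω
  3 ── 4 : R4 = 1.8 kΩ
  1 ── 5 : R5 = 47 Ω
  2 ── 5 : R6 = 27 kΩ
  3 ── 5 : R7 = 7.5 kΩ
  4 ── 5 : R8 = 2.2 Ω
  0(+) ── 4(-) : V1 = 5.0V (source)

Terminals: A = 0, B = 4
Nodal analysis, taking node 4 as the 0 V reference.
Source V1 fixes V_0 = 5 V.
KCL at each unknown node (sum of currents leaving = 0; resistances in Ω):
  Node 1: (V_1 - 5)/91 + (V_1 - V_2)/62 + (V_1 - V_5)/47 = 0
  Node 2: (V_2 - V_1)/62 + (V_2 - V_3)/10 + (V_2 - V_5)/27000 = 0
  Node 3: (V_3 - V_2)/10 + (V_3 - 0)/1800 + (V_3 - V_5)/7500 = 0
  Node 5: (V_5 - V_1)/47 + (V_5 - V_2)/27000 + (V_5 - V_3)/7500 + (V_5 - 0)/2.2 = 0
Collecting terms (coefficients in siemens):
  0.04839·V_1 - 0.01613·V_2 - 0.02128·V_5 = 0.05495
  0.1162·V_2 - 0.01613·V_1 - 0.1·V_3 - 0.00003704·V_5 = 0
  0.1007·V_3 - 0.1·V_2 - 0.0001333·V_5 = 0
  0.476·V_5 - 0.02128·V_1 - 0.00003704·V_2 - 0.0001333·V_3 = 0
Solving these 4 simultaneous equations (Gaussian elimination) gives:
  V_1 = 1.718 V, V_2 = 1.645 V, V_3 = 1.634 V, V_5 = 0.07736 V
Power in each resistor, P = (ΔV)²/R:
  P_R1 = (5 - 1.718)²/91 = 0.1184 W
  P_R2 = (1.718 - 1.645)²/62 = 0.00008533 W
  P_R3 = (1.645 - 1.634)²/10 = 0.00001243 W
  P_R4 = (1.634 - 0)²/1800 = 0.001483 W
  P_R5 = (1.718 - 0.07736)²/47 = 0.05724 W
  P_R6 = (1.645 - 0.07736)²/27000 = 0.000091 W
  P_R7 = (1.634 - 0.07736)²/7500 = 0.0003229 W
  P_R8 = (0 - 0.07736)²/2.2 = 0.00272 W
P_total = P_R1 + P_R2 + P_R3 + P_R4 + P_R5 + P_R6 + P_R7 + P_R8 = 0.1804 W

Final answer: 0.1804 W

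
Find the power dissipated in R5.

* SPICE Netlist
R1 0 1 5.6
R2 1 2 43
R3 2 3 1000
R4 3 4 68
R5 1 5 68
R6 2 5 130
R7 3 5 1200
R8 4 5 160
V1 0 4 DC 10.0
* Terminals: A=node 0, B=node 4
Nodal analysis, taking node 4 as the 0 V reference.
Source V1 fixes V_0 = 10 V.
KCL at each unknown node (sum of currents leaving = 0; resistances in Ω):
  Node 1: (V_1 - 10)/5.6 + (V_1 - V_2)/43 + (V_1 - V_5)/68 = 0
  Node 2: (V_2 - V_1)/43 + (V_2 - V_3)/1000 + (V_2 - V_5)/130 = 0
  Node 3: (V_3 - V_2)/1000 + (V_3 - 0)/68 + (V_3 - V_5)/1200 = 0
  Node 5: (V_5 - V_1)/68 + (V_5 - V_2)/130 + (V_5 - V_3)/1200 + (V_5 - 0)/160 = 0
Collecting terms (coefficients in siemens):
  0.2165·V_1 - 0.02326·V_2 - 0.01471·V_5 = 1.786
  0.03195·V_2 - 0.02326·V_1 - 0.001·V_3 - 0.007692·V_5 = 0
  0.01654·V_3 - 0.001·V_2 - 0.0008333·V_5 = 0
  0.02948·V_5 - 0.01471·V_1 - 0.007692·V_2 - 0.0008333·V_3 = 0
Solving these 4 simultaneous equations (Gaussian elimination) gives:
  V_1 = 9.676 V, V_2 = 8.792 V, V_3 = 0.8917 V, V_5 = 7.146 V
I_R5 = (V_1 - V_5)/R5 = (9.676 - 7.146)/68 = 0.03721 A
P_R5 = I_R5² × R5 = (0.03721)² × 68 = 0.09416 W

Final answer: 0.09416 W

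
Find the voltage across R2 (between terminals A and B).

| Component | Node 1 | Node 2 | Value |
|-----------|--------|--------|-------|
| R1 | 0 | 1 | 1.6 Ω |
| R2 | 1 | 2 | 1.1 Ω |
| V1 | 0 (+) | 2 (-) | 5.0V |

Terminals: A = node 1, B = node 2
R1 and R2 are in series across V1 (node 0 → node 1 → node 2), and the output A–B is taken across R2, so this is a voltage divider.
Series current: I = V1/(R1 + R2) = 5/(1.6 + 1.1) = 5/2.7 = 1.852 A
V_R2 = I × R2 = V1 × R2/(R1 + R2) = 5 × 1.1/2.7 = 2.037 V

Final answer: 2.037 V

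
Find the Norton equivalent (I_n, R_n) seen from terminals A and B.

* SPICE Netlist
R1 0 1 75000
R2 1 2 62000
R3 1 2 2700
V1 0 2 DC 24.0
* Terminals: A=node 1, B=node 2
Find the Thévenin equivalent first; then I_n = V_th/R_th and R_n = R_th.
Step 1 — V_th is the open-circuit voltage V_A - V_B (nothing connected across the terminals).
Nodal analysis, taking node 2 as the 0 V reference.
Source V1 fixes V_0 = 24 V.
KCL at each unknown node (sum of currents leaving = 0; resistances in Ω):
  Node 1: (V_1 - 24)/75000 + (V_1 - 0)/62000 + (V_1 - 0)/2700 = 0
Collecting terms: 0.0003998 × V_1 = 0.00032  =>  V_1 = 0.8003 V
V_th = V_1 - V_2 = 0.8003 - 0 = 0.8003 V
Step 2 — R_th: zero the source — replace V1 by a short circuit (node 2 merges into node 0) — and find the resistance seen between A (node 1) and B (node 0).
Reduce the network between node 1 (A) and node 0 (B) by series/parallel combination:
  Rp1 = R1 ‖ R2 ‖ R3 (parallel, all between nodes 0 and 1) = 1/(1/75000 + 1/62000 + 1/2700) = 2501 Ω
R_th = 2.501 kΩ
I_n = V_th/R_th = 0.8003/2501 = 0.00032 A, and R_n = R_th = 2.501 kΩ

Final answer: I_n = 0.00032 A, R_n = 2.501 kΩ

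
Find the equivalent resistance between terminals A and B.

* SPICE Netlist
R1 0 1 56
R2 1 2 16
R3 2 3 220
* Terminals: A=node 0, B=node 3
Reduce the network between node 0 (A) and node 3 (B) by series/parallel combination:
  Rs1 = R1 + R2 (series, joined only at node 1) = 56 + 16 = 72 Ω
  Rs2 = R3 + Rs1 (series, joined only at node 2) = 220 + 72 = 292 Ω
R_eq = 292 Ω

Final answer: 292 Ω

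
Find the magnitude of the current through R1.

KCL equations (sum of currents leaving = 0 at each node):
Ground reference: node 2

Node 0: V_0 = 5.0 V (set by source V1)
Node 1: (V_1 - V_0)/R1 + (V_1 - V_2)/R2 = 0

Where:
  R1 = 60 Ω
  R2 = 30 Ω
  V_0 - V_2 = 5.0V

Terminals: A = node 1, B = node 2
Nodal analysis, taking node 2 as the 0 V reference.
Source V1 fixes V_0 = 5 V.
KCL at each unknown node (sum of currents leaving = 0; resistances in Ω):
  Node 1: (V_1 - 5)/60 + (V_1 - 0)/30 = 0
Collecting terms: 0.05 × V_1 = 0.08333  =>  V_1 = 1.667 V
I_R1 = (V_0 - V_1)/R1 = (5 - 1.667)/60 = 0.05556 A
|I_R1| = 0.05556 A

Final answer: |I_R1| = 0.05556 A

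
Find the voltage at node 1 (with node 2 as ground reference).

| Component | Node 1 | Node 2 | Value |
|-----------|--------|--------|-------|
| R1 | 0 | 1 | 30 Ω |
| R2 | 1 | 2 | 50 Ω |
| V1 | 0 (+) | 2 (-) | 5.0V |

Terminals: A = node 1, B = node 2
Nodal analysis, taking node 2 as the 0 V reference.
Source V1 fixes V_0 = 5 V.
KCL at each unknown node (sum of currents leaving = 0; resistances in Ω):
  Node 1: (V_1 - 5)/30 + (V_1 - 0)/50 = 0
Collecting terms: 0.05333 × V_1 = 0.1667  =>  V_1 = 3.125 V
The requested potential is V_1 = 3.125 V.

Final answer: V_1 = 3.125 V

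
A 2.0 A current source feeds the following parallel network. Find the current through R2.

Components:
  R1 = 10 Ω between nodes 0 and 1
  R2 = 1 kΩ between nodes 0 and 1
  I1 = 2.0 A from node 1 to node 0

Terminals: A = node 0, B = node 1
All resistors sit directly between nodes 0 and 1, so they are in parallel and share one voltage V; the full source current 2 A splits among them.
1/R_par = 1/10 + 1/1000 = 0.101 S  =>  R_par = 9.901 Ω
V = I × R_par = 2 × 9.901 = 19.8 V
I_R2 = V/R2 = 19.8/1000 = 0.0198 A

Final answer: 0.0198 A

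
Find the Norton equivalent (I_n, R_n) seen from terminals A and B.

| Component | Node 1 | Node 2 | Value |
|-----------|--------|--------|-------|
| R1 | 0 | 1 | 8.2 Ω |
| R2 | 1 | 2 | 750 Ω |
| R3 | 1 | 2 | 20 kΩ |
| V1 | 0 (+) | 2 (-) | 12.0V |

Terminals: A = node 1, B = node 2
Find the Thévenin equivalent first; then I_n = V_th/R_th and R_n = R_th.
Step 1 — V_th is the open-circuit voltage V_A - V_B (nothing connected across the terminals).
Nodal analysis, taking node 2 as the 0 V reference.
Source V1 fixes V_0 = 12 V.
KCL at each unknown node (sum of currents leaving = 0; resistances in Ω):
  Node 1: (V_1 - 12)/8.2 + (V_1 - 0)/750 + (V_1 - 0)/20000 = 0
Collecting terms: 0.1233 × V_1 = 1.463  =>  V_1 = 11.87 V
V_th = V_1 - V_2 = 11.87 - 0 = 11.87 V
Step 2 — R_th: zero the source — replace V1 by a short circuit (node 2 merges into node 0) — and find the resistance seen between A (node 1) and B (node 0).
Reduce the network between node 1 (A) and node 0 (B) by series/parallel combination:
  Rp1 = R1 ‖ R2 ‖ R3 (parallel, all between nodes 0 and 1) = 1/(1/8.2 + 1/750 + 1/20000) = 8.108 Ω
R_th = 8.108 Ω
I_n = V_th/R_th = 11.87/8.108 = 1.463 A, and R_n = R_th = 8.108 Ω

Final answer: I_n = 1.463 A, R_n = 8.108 Ω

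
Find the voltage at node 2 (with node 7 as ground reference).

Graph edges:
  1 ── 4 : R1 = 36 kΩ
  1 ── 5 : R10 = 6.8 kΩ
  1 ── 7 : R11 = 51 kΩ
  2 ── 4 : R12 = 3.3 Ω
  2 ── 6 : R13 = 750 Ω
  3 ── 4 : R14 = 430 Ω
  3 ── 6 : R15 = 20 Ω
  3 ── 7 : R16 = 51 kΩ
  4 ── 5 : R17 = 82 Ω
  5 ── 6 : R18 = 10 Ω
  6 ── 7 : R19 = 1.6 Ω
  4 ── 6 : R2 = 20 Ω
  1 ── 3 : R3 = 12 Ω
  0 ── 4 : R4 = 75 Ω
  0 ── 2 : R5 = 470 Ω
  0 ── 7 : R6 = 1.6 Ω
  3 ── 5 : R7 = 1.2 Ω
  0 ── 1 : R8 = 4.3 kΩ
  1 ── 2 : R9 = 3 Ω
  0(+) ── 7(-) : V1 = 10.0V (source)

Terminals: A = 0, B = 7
Nodal analysis, taking node 7 as the 0 V reference.
Source V1 fixes V_0 = 10 V.
KCL at each unknown node (sum of currents leaving = 0; resistances in Ω):
  Node 1: (V_1 - V_4)/36000 + (V_1 - V_3)/12 + (V_1 - 10)/4300 + (V_1 - V_2)/3 + (V_1 - V_5)/6800 + (V_1 - 0)/51000 = 0
  Node 2: (V_2 - 10)/470 + (V_2 - V_1)/3 + (V_2 - V_4)/3.3 + (V_2 - V_6)/750 = 0
  Node 3: (V_3 - V_1)/12 + (V_3 - V_5)/1.2 + (V_3 - V_4)/430 + (V_3 - V_6)/20 + (V_3 - 0)/51000 = 0
  Node 4: (V_4 - V_1)/36000 + (V_4 - V_6)/20 + (V_4 - 10)/75 + (V_4 - V_2)/3.3 + (V_4 - V_3)/430 + (V_4 - V_5)/82 = 0
  Node 5: (V_5 - V_3)/1.2 + (V_5 - V_1)/6800 + (V_5 - V_4)/82 + (V_5 - V_6)/10 = 0
  Node 6: (V_6 - V_4)/20 + (V_6 - V_2)/750 + (V_6 - V_3)/20 + (V_6 - V_5)/10 + (V_6 - 0)/1.6 = 0
Collecting terms (coefficients in siemens):
  0.4171·V_1 - 0.3333·V_2 - 0.08333·V_3 - 0.00002778·V_4 - 0.0001471·V_5 = 0.002326
  0.6398·V_2 - 0.3333·V_1 - 0.303·V_4 - 0.001333·V_6 = 0.02128
  0.969·V_3 - 0.08333·V_1 - 0.002326·V_4 - 0.8333·V_5 - 0.05·V_6 = 0
  0.3809·V_4 - 0.00002778·V_1 - 0.303·V_2 - 0.002326·V_3 - 0.0122·V_5 - 0.05·V_6 = 0.1333
  0.9457·V_5 - 0.0001471·V_1 - 0.8333·V_3 - 0.0122·V_4 - 0.1·V_6 = 0
  0.8263·V_6 - 0.001333·V_2 - 0.05·V_3 - 0.05·V_4 - 0.1·V_5 = 0
Solving these 6 simultaneous equations (Gaussian elimination) gives:
  V_1 = 1.287 V, V_2 = 1.436 V, V_3 = 0.6689 V, V_4 = 1.544 V
  V_5 = 0.632 V, V_6 = 0.2127 V
The requested potential is V_2 = 1.436 V.

Final answer: V_2 = 1.436 V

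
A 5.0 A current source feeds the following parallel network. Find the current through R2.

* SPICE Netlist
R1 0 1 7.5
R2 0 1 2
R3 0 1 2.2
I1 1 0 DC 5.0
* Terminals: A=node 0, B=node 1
All resistors sit directly between nodes 0 and 1, so they are in parallel and share one voltage V; the full source current 5 A splits among them.
1/R_par = 1/7.5 + 1/2 + 1/2.2 = 1.088 S  =>  R_par = 0.9192 Ω
V = I × R_par = 5 × 0.9192 = 4.596 V
I_R2 = V/R2 = 4.596/2 = 2.298 A

Final answer: 2.298 A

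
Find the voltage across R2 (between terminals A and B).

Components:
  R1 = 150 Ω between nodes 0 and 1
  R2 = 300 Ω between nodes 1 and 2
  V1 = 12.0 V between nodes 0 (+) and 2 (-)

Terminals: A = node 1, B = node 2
R1 and R2 are in series across V1 (node 0 → node 1 → node 2), and the output A–B is taken across R2, so this is a voltage divider.
Series current: I = V1/(R1 + R2) = 12/(150 + 300) = 12/450 = 0.02667 A
V_R2 = I × R2 = V1 × R2/(R1 + R2) = 12 × 300/450 = 8 V

Final answer: 8 V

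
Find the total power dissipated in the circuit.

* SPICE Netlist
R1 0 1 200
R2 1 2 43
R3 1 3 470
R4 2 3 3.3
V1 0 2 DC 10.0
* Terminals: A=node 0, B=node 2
Nodal analysis, taking node 2 as the 0 V reference.
Source V1 fixes V_0 = 10 V.
KCL at each unknown node (sum of currents leaving = 0; resistances in Ω):
  Node 1: (V_1 - 10)/200 + (V_1 - 0)/43 + (V_1 - V_3)/470 = 0
  Node 3: (V_3 - V_1)/470 + (V_3 - 0)/3.3 = 0
Collecting terms (coefficients in siemens):
  0.03038·V_1 - 0.002128·V_3 = 0.05
  0.3052·V_3 - 0.002128·V_1 = 0
Determinant D = (0.03038)(0.3052) - (-0.002128)(-0.002128) = 0.009267
V_1 = [(0.05)(0.3052) - (-0.002128)(0)]/D = 1.646 V
V_3 = [(0.03038)(0) - (0.05)(-0.002128)]/D = 0.01148 V
Power in each resistor, P = (ΔV)²/R:
  P_R1 = (10 - 1.646)²/200 = 0.3489 W
  P_R2 = (1.646 - 0)²/43 = 0.06304 W
  P_R3 = (1.646 - 0.01148)²/470 = 0.005687 W
  P_R4 = (0 - 0.01148)²/3.3 = 0.00003993 W
P_total = P_R1 + P_R2 + P_R3 + P_R4 = 0.4177 W

Final answer: 0.4177 W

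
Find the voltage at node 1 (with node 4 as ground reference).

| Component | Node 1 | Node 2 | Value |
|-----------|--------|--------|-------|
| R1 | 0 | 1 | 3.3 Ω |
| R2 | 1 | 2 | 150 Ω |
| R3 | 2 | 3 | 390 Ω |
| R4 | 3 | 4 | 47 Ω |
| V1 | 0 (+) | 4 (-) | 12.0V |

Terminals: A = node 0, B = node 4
Nodal analysis, taking node 4 as the 0 V reference.
Source V1 fixes V_0 = 12 V.
KCL at each unknown node (sum of currents leaving = 0; resistances in Ω):
  Node 1: (V_1 - 12)/3.3 + (V_1 - V_2)/150 = 0
  Node 2: (V_2 - V_1)/150 + (V_2 - V_3)/390 = 0
  Node 3: (V_3 - V_2)/390 + (V_3 - 0)/47 = 0
Collecting terms (coefficients in siemens):
  0.3097·V_1 - 0.006667·V_2 = 3.636
  0.009231·V_2 - 0.006667·V_1 - 0.002564·V_3 = 0
  0.02384·V_3 - 0.002564·V_2 = 0
Solving these 3 simultaneous equations (Gaussian elimination) gives:
  V_1 = 11.93 V, V_2 = 8.884 V, V_3 = 0.9554 V
The requested potential is V_1 = 11.93 V.

Final answer: V_1 = 11.93 V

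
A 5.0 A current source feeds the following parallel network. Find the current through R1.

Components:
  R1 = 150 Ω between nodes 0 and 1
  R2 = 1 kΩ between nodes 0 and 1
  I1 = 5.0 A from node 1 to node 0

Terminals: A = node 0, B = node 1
All resistors sit directly between nodes 0 and 1, so they are in parallel and share one voltage V; the full source current 5 A splits among them.
1/R_par = 1/150 + 1/1000 = 0.007667 S  =>  R_par = 130.4 Ω
V = I × R_par = 5 × 130.4 = 652.2 V
I_R1 = V/R1 = 652.2/150 = 4.348 A

Final answer: 4.348 A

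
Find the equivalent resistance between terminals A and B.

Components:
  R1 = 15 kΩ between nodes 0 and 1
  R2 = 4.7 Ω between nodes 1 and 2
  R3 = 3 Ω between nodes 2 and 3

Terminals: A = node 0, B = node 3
Reduce the network between node 0 (A) and node 3 (B) by series/parallel combination:
  Rs1 = R1 + R2 (series, joined only at node 1) = 15000 + 4.7 = 15000 Ω
  Rs2 = R3 + Rs1 (series, joined only at node 2) = 3 + 15000 = 15010 Ω
R_eq = 15.01 kΩ

Final answer: 15.01 kΩ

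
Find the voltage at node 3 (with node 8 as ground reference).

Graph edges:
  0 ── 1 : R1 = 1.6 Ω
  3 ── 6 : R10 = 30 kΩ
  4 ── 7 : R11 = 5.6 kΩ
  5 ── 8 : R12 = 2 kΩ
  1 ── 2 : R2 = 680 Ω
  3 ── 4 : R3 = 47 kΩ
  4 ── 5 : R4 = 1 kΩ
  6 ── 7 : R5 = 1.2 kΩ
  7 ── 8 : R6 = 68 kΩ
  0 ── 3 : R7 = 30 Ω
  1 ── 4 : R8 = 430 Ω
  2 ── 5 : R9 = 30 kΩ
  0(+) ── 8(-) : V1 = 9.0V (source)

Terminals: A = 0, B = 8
Nodal analysis, taking node 8 as the 0 V reference.
Source V1 fixes V_0 = 9 V.
KCL at each unknown node (sum of currents leaving = 0; resistances in Ω):
  Node 1: (V_1 - 9)/1.6 + (V_1 - V_2)/680 + (V_1 - V_4)/430 = 0
  Node 2: (V_2 - V_1)/680 + (V_2 - V_5)/30000 = 0
  Node 3: (V_3 - V_4)/47000 + (V_3 - 9)/30 + (V_3 - V_6)/30000 = 0
  Node 4: (V_4 - V_3)/47000 + (V_4 - V_5)/1000 + (V_4 - V_1)/430 + (V_4 - V_7)/5600 = 0
  Node 5: (V_5 - V_4)/1000 + (V_5 - V_2)/30000 + (V_5 - 0)/2000 = 0
  Node 6: (V_6 - V_7)/1200 + (V_6 - V_3)/30000 = 0
  Node 7: (V_7 - V_6)/1200 + (V_7 - 0)/68000 + (V_7 - V_4)/5600 = 0
Collecting terms (coefficients in siemens):
  0.6288·V_1 - 0.001471·V_2 - 0.002326·V_4 = 5.625
  0.001504·V_2 - 0.001471·V_1 - 0.00003333·V_5 = 0
  0.03339·V_3 - 0.00002128·V_4 - 0.00003333·V_6 = 0.3
  0.003525·V_4 - 0.002326·V_1 - 0.00002128·V_3 - 0.001·V_5 - 0.0001786·V_7 = 0
  0.001533·V_5 - 0.00003333·V_2 - 0.001·V_4 = 0
  0.0008667·V_6 - 0.00003333·V_3 - 0.0008333·V_7 = 0
  0.001027·V_7 - 0.0001786·V_4 - 0.0008333·V_6 = 0
Solving these 7 simultaneous equations (Gaussian elimination) gives:
  V_1 = 8.996 V, V_2 = 8.915 V, V_3 = 8.998 V, V_4 = 7.883 V
  V_5 = 5.335 V, V_6 = 7.584 V, V_7 = 7.527 V
The requested potential is V_3 = 8.998 V.

Final answer: V_3 = 8.998 V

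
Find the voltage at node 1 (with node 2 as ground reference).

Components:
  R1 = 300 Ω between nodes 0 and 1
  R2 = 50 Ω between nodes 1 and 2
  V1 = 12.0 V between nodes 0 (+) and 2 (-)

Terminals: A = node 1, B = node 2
Nodal analysis, taking node 2 as the 0 V reference.
Source V1 fixes V_0 = 12 V.
KCL at each unknown node (sum of currents leaving = 0; resistances in Ω):
  Node 1: (V_1 - 12)/300 + (V_1 - 0)/50 = 0
Collecting terms: 0.02333 × V_1 = 0.04  =>  V_1 = 1.714 V
The requested potential is V_1 = 1.714 V.

Final answer: V_1 = 1.714 V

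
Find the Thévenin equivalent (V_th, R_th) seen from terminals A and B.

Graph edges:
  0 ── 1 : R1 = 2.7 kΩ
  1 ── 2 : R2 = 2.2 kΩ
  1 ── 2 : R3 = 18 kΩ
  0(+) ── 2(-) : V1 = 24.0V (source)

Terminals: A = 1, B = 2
Step 1 — V_th is the open-circuit voltage V_A - V_B (nothing connected across the terminals).
Nodal analysis, taking node 2 as the 0 V reference.
Source V1 fixes V_0 = 24 V.
KCL at each unknown node (sum of currents leaving = 0; resistances in Ω):
  Node 1: (V_1 - 24)/2700 + (V_1 - 0)/2200 + (V_1 - 0)/18000 = 0
Collecting terms: 0.0008805 × V_1 = 0.008889  =>  V_1 = 10.1 V
V_th = V_1 - V_2 = 10.1 - 0 = 10.1 V
Step 2 — R_th: zero the source — replace V1 by a short circuit (node 2 merges into node 0) — and find the resistance seen between A (node 1) and B (node 0).
Reduce the network between node 1 (A) and node 0 (B) by series/parallel combination:
  Rp1 = R1 ‖ R2 ‖ R3 (parallel, all between nodes 0 and 1) = 1/(1/2700 + 1/2200 + 1/18000) = 1136 Ω
R_th = 1.136 kΩ

Final answer: V_th = 10.1 V, R_th = 1.136 kΩ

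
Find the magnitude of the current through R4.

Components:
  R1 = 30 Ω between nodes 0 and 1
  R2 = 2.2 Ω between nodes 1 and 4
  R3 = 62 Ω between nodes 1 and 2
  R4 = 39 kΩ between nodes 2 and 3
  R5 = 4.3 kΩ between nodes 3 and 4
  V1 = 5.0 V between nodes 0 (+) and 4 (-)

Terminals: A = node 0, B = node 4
Nodal analysis, taking node 4 as the 0 V reference.
Source V1 fixes V_0 = 5 V.
KCL at each unknown node (sum of currents leaving = 0; resistances in Ω):
  Node 1: (V_1 - 5)/30 + (V_1 - 0)/2.2 + (V_1 - V_2)/62 = 0
  Node 2: (V_2 - V_1)/62 + (V_2 - V_3)/39000 = 0
  Node 3: (V_3 - V_2)/39000 + (V_3 - 0)/4300 = 0
Collecting terms (coefficients in siemens):
  0.504·V_1 - 0.01613·V_2 = 0.1667
  0.01615·V_2 - 0.01613·V_1 - 0.00002564·V_3 = 0
  0.0002582·V_3 - 0.00002564·V_2 = 0
Solving these 3 simultaneous equations (Gaussian elimination) gives:
  V_1 = 0.3416 V, V_2 = 0.3411 V, V_3 = 0.03387 V
I_R4 = (V_2 - V_3)/R4 = (0.3411 - 0.03387)/39000 = 0.000007878 A
|I_R4| = 0.000007878 A

Final answer: |I_R4| = 7.878e-06 A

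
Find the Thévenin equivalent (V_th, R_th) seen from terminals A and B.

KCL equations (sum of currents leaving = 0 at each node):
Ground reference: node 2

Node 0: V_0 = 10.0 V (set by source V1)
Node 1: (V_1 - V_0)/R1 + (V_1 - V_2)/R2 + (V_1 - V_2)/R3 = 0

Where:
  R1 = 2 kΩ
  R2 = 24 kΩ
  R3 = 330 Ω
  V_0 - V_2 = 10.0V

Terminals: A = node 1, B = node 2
Step 1 — V_th is the open-circuit voltage V_A - V_B (nothing connected across the terminals).
Nodal analysis, taking node 2 as the 0 V reference.
Source V1 fixes V_0 = 10 V.
KCL at each unknown node (sum of currents leaving = 0; resistances in Ω):
  Node 1: (V_1 - 10)/2000 + (V_1 - 0)/24000 + (V_1 - 0)/330 = 0
Collecting terms: 0.003572 × V_1 = 0.005  =>  V_1 = 1.4 V
V_th = V_1 - V_2 = 1.4 - 0 = 1.4 V
Step 2 — R_th: zero the source — replace V1 by a short circuit (node 2 merges into node 0) — and find the resistance seen between A (node 1) and B (node 0).
Reduce the network between node 1 (A) and node 0 (B) by series/parallel combination:
  Rp1 = R1 ‖ R2 ‖ R3 (parallel, all between nodes 0 and 1) = 1/(1/2000 + 1/24000 + 1/330) = 280 Ω
R_th = 280 Ω

Final answer: V_th = 1.4 V, R_th = 280 Ω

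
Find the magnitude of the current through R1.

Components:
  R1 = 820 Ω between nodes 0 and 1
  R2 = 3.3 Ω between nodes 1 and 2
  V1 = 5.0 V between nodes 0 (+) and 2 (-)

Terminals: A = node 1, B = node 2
Nodal analysis, taking node 2 as the 0 V reference.
Source V1 fixes V_0 = 5 V.
KCL at each unknown node (sum of currents leaving = 0; resistances in Ω):
  Node 1: (V_1 - 5)/820 + (V_1 - 0)/3.3 = 0
Collecting terms: 0.3042 × V_1 = 0.006098  =>  V_1 = 0.02004 V
I_R1 = (V_0 - V_1)/R1 = (5 - 0.02004)/820 = 0.006073 A
|I_R1| = 0.006073 A

Final answer: |I_R1| = 0.006073 A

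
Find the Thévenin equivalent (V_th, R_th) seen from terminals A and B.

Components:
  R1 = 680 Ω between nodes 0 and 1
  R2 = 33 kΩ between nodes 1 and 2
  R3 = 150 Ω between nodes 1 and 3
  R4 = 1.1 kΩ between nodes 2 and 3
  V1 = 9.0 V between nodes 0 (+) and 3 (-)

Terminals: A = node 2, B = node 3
Step 1 — V_th is the open-circuit voltage V_A - V_B (nothing connected across the terminals).
Nodal analysis, taking node 3 as the 0 V reference.
Source V1 fixes V_0 = 9 V.
KCL at each unknown node (sum of currents leaving = 0; resistances in Ω):
  Node 1: (V_1 - 9)/680 + (V_1 - V_2)/33000 + (V_1 - 0)/150 = 0
  Node 2: (V_2 - V_1)/33000 + (V_2 - 0)/1100 = 0
Collecting terms (coefficients in siemens):
  0.008168·V_1 - 0.0000303·V_2 = 0.01324
  0.0009394·V_2 - 0.0000303·V_1 = 0
Determinant D = (0.008168)(0.0009394) - (-0.0000303)(-0.0000303) = 0.000007672
V_1 = [(0.01324)(0.0009394) - (-0.0000303)(0)]/D = 1.621 V
V_2 = [(0.008168)(0) - (0.01324)(-0.0000303)]/D = 0.05228 V
V_th = V_2 - V_3 = 0.05228 - 0 = 0.05228 V
Step 2 — R_th: zero the source — replace V1 by a short circuit (node 3 merges into node 0) — and find the resistance seen between A (node 2) and B (node 0).
Reduce the network between node 2 (A) and node 0 (B) by series/parallel combination:
  Rp1 = R1 ‖ R3 (parallel, both between nodes 0 and 1) = 1/(1/680 + 1/150) = 122.9 Ω
  Rs1 = R2 + Rp1 (series, joined only at node 1) = 33000 + 122.9 = 33120 Ω
  Rp2 = R4 ‖ Rs1 (parallel, both between nodes 0 and 2) = 1/(1/1100 + 1/33120) = 1065 Ω
R_th = 1.065 kΩ

Final answer: V_th = 0.05228 V, R_th = 1.065 kΩ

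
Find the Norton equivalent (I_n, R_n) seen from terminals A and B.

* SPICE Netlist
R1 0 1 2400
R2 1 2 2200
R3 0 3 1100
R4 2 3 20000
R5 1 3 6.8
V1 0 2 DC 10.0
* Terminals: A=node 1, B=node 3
Find the Thévenin equivalent first; then I_n = V_th/R_th and R_n = R_th.
Step 1 — V_th is the open-circuit voltage V_A - V_B (nothing connected across the terminals).
Nodal analysis, taking node 2 as the 0 V reference.
Source V1 fixes V_0 = 10 V.
KCL at each unknown node (sum of currents leaving = 0; resistances in Ω):
  Node 1: (V_1 - 10)/2400 + (V_1 - 0)/2200 + (V_1 - V_3)/6.8 = 0
  Node 3: (V_3 - 10)/1100 + (V_3 - 0)/20000 + (V_3 - V_1)/6.8 = 0
Collecting terms (coefficients in siemens):
  0.1479·V_1 - 0.1471·V_3 = 0.004167
  0.148·V_3 - 0.1471·V_1 = 0.009091
Determinant D = (0.1479)(0.148) - (-0.1471)(-0.1471) = 0.00027
V_1 = [(0.004167)(0.148) - (-0.1471)(0.009091)]/D = 7.236 V
V_3 = [(0.1479)(0.009091) - (0.004167)(-0.1471)]/D = 7.25 V
V_th = V_1 - V_3 = 7.236 - 7.25 = -0.01453 V
Step 2 — R_th: zero the source — replace V1 by a short circuit (node 2 merges into node 0) — and find the resistance seen between A (node 1) and B (node 3).
Reduce the network between node 1 (A) and node 3 (B) by series/parallel combination:
  Rp1 = R1 ‖ R2 (parallel, both between nodes 0 and 1) = 1/(1/2400 + 1/2200) = 1148 Ω
  Rp2 = R3 ‖ R4 (parallel, both between nodes 0 and 3) = 1/(1/1100 + 1/20000) = 1043 Ω
  Rs1 = Rp1 + Rp2 (series, joined only at node 0) = 1148 + 1043 = 2190 Ω
  Rp3 = R5 ‖ Rs1 (parallel, both between nodes 1 and 3) = 1/(1/6.8 + 1/2190) = 6.779 Ω
R_th = 6.779 Ω
I_n = V_th/R_th = -0.01453/6.779 = -0.002144 A, and R_n = R_th = 6.779 Ω

Final answer: I_n = -0.002144 A, R_n = 6.779 Ω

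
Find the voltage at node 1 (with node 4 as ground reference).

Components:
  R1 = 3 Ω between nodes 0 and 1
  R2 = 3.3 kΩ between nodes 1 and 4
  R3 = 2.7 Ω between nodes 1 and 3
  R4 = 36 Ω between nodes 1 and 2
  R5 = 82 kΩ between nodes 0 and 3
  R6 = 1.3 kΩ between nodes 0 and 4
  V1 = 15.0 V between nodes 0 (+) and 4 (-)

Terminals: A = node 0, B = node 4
Nodal analysis, taking node 4 as the 0 V reference.
Source V1 fixes V_0 = 15 V.
KCL at each unknown node (sum of currents leaving = 0; resistances in Ω):
  Node 1: (V_1 - 15)/3 + (V_1 - 0)/3300 + (V_1 - V_3)/2.7 + (V_1 - V_2)/36 = 0
  Node 2: (V_2 - V_1)/36 = 0
  Node 3: (V_3 - V_1)/2.7 + (V_3 - 15)/82000 = 0
Collecting terms (coefficients in siemens):
  0.7318·V_1 - 0.02778·V_2 - 0.3704·V_3 = 5
  0.02778·V_2 - 0.02778·V_1 = 0
  0.3704·V_3 - 0.3704·V_1 = 0.0001829
Solving these 3 simultaneous equations (Gaussian elimination) gives:
  V_1 = 14.99 V, V_2 = 14.99 V, V_3 = 14.99 V
The requested potential is V_1 = 14.99 V.

Final answer: V_1 = 14.99 V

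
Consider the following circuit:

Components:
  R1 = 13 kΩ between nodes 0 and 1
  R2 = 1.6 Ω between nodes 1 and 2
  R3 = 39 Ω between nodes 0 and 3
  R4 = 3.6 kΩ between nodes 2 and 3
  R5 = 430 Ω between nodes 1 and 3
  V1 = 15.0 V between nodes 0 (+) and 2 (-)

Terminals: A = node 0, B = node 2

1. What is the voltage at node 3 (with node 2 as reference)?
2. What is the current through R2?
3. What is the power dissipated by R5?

Nodal analysis, taking node 2 as the 0 V reference.
Source V1 fixes V_0 = 15 V.
KCL at each unknown node (sum of currents leaving = 0; resistances in Ω):
  Node 1: (V_1 - 15)/13000 + (V_1 - 0)/1.6 + (V_1 - V_3)/430 = 0
  Node 3: (V_3 - 15)/39 + (V_3 - 0)/3600 + (V_3 - V_1)/430 = 0
Collecting terms (coefficients in siemens):
  0.6274·V_1 - 0.002326·V_3 = 0.001154
  0.02824·V_3 - 0.002326·V_1 = 0.3846
Determinant D = (0.6274)(0.02824) - (-0.002326)(-0.002326) = 0.01772
V_1 = [(0.001154)(0.02824) - (-0.002326)(0.3846)]/D = 0.05233 V
V_3 = [(0.6274)(0.3846) - (0.001154)(-0.002326)]/D = 13.62 V
Part 1:
  Read off the nodal solution: V_3 = 13.62 V
Part 2:
  I_R2 = (V_1 - V_2)/R2 = (0.05233 - 0)/1.6 = 0.03271 A
  Magnitude: I_R2 = 0.03271 A
Part 3:
  I_R5 = (V_1 - V_3)/R5 = (0.05233 - 13.62)/430 = -0.03156 A
  P_R5 = I_R5² × R5 = (-0.03156)² × 430 = 0.4282 W

Final answers:
1. V_3 = 13.62 V
2. I_R2 = 0.03271 A
3. P_R5 = 0.4282 W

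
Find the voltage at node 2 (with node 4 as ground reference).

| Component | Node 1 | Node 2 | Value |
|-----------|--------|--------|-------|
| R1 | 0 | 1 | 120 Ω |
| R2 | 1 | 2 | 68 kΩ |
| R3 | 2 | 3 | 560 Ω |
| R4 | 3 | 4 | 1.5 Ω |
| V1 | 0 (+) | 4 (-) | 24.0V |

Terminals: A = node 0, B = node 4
Nodal analysis, taking node 4 as the 0 V reference.
Source V1 fixes V_0 = 24 V.
KCL at each unknown node (sum of currents leaving = 0; resistances in Ω):
  Node 1: (V_1 - 24)/120 + (V_1 - V_2)/68000 = 0
  Node 2: (V_2 - V_1)/68000 + (V_2 - V_3)/560 = 0
  Node 3: (V_3 - V_2)/560 + (V_3 - 0)/1.5 = 0
Collecting terms (coefficients in siemens):
  0.008348·V_1 - 0.00001471·V_2 = 0.2
  0.0018·V_2 - 0.00001471·V_1 - 0.001786·V_3 = 0
  0.6685·V_3 - 0.001786·V_2 = 0
Solving these 3 simultaneous equations (Gaussian elimination) gives:
  V_1 = 23.96 V, V_2 = 0.1962 V, V_3 = 0.0005242 V
The requested potential is V_2 = 0.1962 V.

Final answer: V_2 = 0.1962 V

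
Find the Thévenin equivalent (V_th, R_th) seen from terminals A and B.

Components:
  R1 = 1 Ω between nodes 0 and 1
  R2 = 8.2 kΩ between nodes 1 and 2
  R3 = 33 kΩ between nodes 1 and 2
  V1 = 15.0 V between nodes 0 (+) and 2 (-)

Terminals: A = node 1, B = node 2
Step 1 — V_th is the open-circuit voltage V_A - V_B (nothing connected across the terminals).
Nodal analysis, taking node 2 as the 0 V reference.
Source V1 fixes V_0 = 15 V.
KCL at each unknown node (sum of currents leaving = 0; resistances in Ω):
  Node 1: (V_1 - 15)/1 + (V_1 - 0)/8200 + (V_1 - 0)/33000 = 0
Collecting terms: 1 × V_1 = 15  =>  V_1 = 15 V
V_th = V_1 - V_2 = 15 - 0 = 15 V
Step 2 — R_th: zero the source — replace V1 by a short circuit (node 2 merges into node 0) — and find the resistance seen between A (node 1) and B (node 0).
Reduce the network between node 1 (A) and node 0 (B) by series/parallel combination:
  Rp1 = R1 ‖ R2 ‖ R3 (parallel, all between nodes 0 and 1) = 1/(1/1 + 1/8200 + 1/33000) = 0.9998 Ω
R_th = 0.9998 Ω

Final answer: V_th = 15 V, R_th = 0.9998 Ω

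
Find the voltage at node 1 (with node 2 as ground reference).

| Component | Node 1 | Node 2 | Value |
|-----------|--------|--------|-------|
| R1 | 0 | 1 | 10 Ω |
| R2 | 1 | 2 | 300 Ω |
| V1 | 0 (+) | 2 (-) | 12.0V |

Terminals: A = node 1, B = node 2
Nodal analysis, taking node 2 as the 0 V reference.
Source V1 fixes V_0 = 12 V.
KCL at each unknown node (sum of currents leaving = 0; resistances in Ω):
  Node 1: (V_1 - 12)/10 + (V_1 - 0)/300 = 0
Collecting terms: 0.1033 × V_1 = 1.2  =>  V_1 = 11.61 V
The requested potential is V_1 = 11.61 V.

Final answer: V_1 = 11.61 V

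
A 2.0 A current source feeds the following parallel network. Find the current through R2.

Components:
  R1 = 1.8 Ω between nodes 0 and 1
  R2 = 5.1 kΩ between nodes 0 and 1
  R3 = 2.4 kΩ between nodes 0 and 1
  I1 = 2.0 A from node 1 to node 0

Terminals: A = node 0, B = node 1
All resistors sit directly between nodes 0 and 1, so they are in parallel and share one voltage V; the full source current 2 A splits among them.
1/R_par = 1/1.8 + 1/5100 + 1/2400 = 0.5562 S  =>  R_par = 1.798 Ω
V = I × R_par = 2 × 1.798 = 3.596 V
I_R2 = V/R2 = 3.596/5100 = 0.0007051 A

Final answer: 0.0007051 A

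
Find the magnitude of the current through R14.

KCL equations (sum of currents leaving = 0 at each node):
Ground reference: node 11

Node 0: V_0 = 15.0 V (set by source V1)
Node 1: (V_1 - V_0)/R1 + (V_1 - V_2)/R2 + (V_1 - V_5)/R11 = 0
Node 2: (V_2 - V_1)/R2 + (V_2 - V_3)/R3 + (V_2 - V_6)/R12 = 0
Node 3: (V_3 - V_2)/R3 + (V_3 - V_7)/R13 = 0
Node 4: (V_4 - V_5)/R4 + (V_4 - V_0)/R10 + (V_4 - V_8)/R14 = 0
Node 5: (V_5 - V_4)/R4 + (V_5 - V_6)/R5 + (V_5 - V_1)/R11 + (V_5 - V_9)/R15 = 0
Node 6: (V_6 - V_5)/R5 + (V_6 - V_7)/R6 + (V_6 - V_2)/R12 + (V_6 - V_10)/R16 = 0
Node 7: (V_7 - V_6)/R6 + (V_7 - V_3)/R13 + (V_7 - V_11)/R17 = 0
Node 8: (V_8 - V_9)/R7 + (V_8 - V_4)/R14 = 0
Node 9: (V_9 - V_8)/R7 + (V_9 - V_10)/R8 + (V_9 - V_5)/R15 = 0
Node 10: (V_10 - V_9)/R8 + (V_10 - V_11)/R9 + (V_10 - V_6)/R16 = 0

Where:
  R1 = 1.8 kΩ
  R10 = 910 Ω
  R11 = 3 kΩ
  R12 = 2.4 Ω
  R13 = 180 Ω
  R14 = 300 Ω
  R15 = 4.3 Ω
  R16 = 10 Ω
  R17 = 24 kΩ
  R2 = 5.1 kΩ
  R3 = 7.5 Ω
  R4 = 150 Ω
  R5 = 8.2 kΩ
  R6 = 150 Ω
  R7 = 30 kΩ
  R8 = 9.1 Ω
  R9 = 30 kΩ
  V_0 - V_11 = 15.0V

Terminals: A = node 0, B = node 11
Nodal analysis, taking node 11 as the 0 V reference.
Source V1 fixes V_0 = 15 V.
KCL at each unknown node (sum of currents leaving = 0; resistances in Ω):
  Node 1: (V_1 - 15)/1800 + (V_1 - V_2)/5100 + (V_1 - V_5)/3000 = 0
  Node 2: (V_2 - V_1)/5100 + (V_2 - V_3)/7.5 + (V_2 - V_6)/2.4 = 0
  Node 3: (V_3 - V_2)/7.5 + (V_3 - V_7)/180 = 0
  Node 4: (V_4 - V_5)/150 + (V_4 - 15)/910 + (V_4 - V_8)/300 = 0
  Node 5: (V_5 - V_4)/150 + (V_5 - V_6)/8200 + (V_5 - V_1)/3000 + (V_5 - V_9)/4.3 = 0
  Node 6: (V_6 - V_5)/8200 + (V_6 - V_7)/150 + (V_6 - V_2)/2.4 + (V_6 - V_10)/10 = 0
  Node 7: (V_7 - V_6)/150 + (V_7 - V_3)/180 + (V_7 - 0)/24000 = 0
  Node 8: (V_8 - V_9)/30000 + (V_8 - V_4)/300 = 0
  Node 9: (V_9 - V_8)/30000 + (V_9 - V_10)/9.1 + (V_9 - V_5)/4.3 = 0
  Node 10: (V_10 - V_9)/9.1 + (V_10 - 0)/30000 + (V_10 - V_6)/10 = 0
Collecting terms (coefficients in siemens):
  0.001085·V_1 - 0.0001961·V_2 - 0.0003333·V_5 = 0.008333
  0.5502·V_2 - 0.0001961·V_1 - 0.1333·V_3 - 0.4167·V_6 = 0
  0.1389·V_3 - 0.1333·V_2 - 0.005556·V_7 = 0
  0.0111·V_4 - 0.006667·V_5 - 0.003333·V_8 = 0.01648
  0.2397·V_5 - 0.0003333·V_1 - 0.006667·V_4 - 0.000122·V_6 - 0.2326·V_9 = 0
  0.5235·V_6 - 0.4167·V_2 - 0.000122·V_5 - 0.006667·V_7 - 0.1·V_10 = 0
  0.01226·V_7 - 0.005556·V_3 - 0.006667·V_6 = 0
  0.003367·V_8 - 0.003333·V_4 - 0.00003333·V_9 = 0
  0.3425·V_9 - 0.2326·V_5 - 0.00003333·V_8 - 0.1099·V_10 = 0
  0.2099·V_10 - 0.1·V_6 - 0.1099·V_9 = 0
Solving these 10 simultaneous equations (Gaussian elimination) gives:
  V_1 = 14.57 V, V_2 = 14.11 V, V_3 = 14.11 V, V_4 = 14.25 V
  V_5 = 14.13 V, V_6 = 14.11 V, V_7 = 14.07 V, V_8 = 14.25 V
  V_9 = 14.13 V, V_10 = 14.12 V
I_R14 = (V_4 - V_8)/R14 = (14.25 - 14.25)/300 = 0.000004173 A
|I_R14| = 0.000004173 A

Final answer: |I_R14| = 4.173e-06 A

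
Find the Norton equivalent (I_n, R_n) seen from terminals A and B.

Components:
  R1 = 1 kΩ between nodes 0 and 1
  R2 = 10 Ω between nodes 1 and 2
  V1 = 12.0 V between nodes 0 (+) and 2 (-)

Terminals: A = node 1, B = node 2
Find the Thévenin equivalent first; then I_n = V_th/R_th and R_n = R_th.
Step 1 — V_th is the open-circuit voltage V_A - V_B (nothing connected across the terminals).
Nodal analysis, taking node 2 as the 0 V reference.
Source V1 fixes V_0 = 12 V.
KCL at each unknown node (sum of currents leaving = 0; resistances in Ω):
  Node 1: (V_1 - 12)/1000 + (V_1 - 0)/10 = 0
Collecting terms: 0.101 × V_1 = 0.012  =>  V_1 = 0.1188 V
V_th = V_1 - V_2 = 0.1188 - 0 = 0.1188 V
Step 2 — R_th: zero the source — replace V1 by a short circuit (node 2 merges into node 0) — and find the resistance seen between A (node 1) and B (node 0).
Reduce the network between node 1 (A) and node 0 (B) by series/parallel combination:
  Rp1 = R1 ‖ R2 (parallel, both between nodes 0 and 1) = 1/(1/1000 + 1/10) = 9.901 Ω
R_th = 9.901 Ω
I_n = V_th/R_th = 0.1188/9.901 = 0.012 A, and R_n = R_th = 9.901 Ω

Final answer: I_n = 0.012 A, R_n = 9.901 Ω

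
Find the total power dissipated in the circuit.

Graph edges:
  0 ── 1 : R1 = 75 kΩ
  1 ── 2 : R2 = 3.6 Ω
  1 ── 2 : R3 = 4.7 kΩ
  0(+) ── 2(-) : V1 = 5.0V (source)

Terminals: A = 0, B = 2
Nodal analysis, taking node 2 as the 0 V reference.
Source V1 fixes V_0 = 5 V.
KCL at each unknown node (sum of currents leaving = 0; resistances in Ω):
  Node 1: (V_1 - 5)/75000 + (V_1 - 0)/3.6 + (V_1 - 0)/4700 = 0
Collecting terms: 0.278 × V_1 = 0.00006667  =>  V_1 = 0.0002398 V
Power in each resistor, P = (ΔV)²/R:
  P_R1 = (5 - 0.0002398)²/75000 = 0.0003333 W
  P_R2 = (0.0002398 - 0)²/3.6 = 0.00000001597 W
  P_R3 = (0.0002398 - 0)²/4700 = 0.00000000001224 W
P_total = P_R1 + P_R2 + P_R3 = 0.0003333 W

Final answer: 0.0003333 W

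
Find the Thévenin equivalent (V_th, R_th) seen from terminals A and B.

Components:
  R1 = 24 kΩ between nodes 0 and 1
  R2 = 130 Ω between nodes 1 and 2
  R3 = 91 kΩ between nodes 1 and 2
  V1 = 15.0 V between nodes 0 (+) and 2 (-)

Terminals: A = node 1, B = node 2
Step 1 — V_th is the open-circuit voltage V_A - V_B (nothing connected across the terminals).
Nodal analysis, taking node 2 as the 0 V reference.
Source V1 fixes V_0 = 15 V.
KCL at each unknown node (sum of currents leaving = 0; resistances in Ω):
  Node 1: (V_1 - 15)/24000 + (V_1 - 0)/130 + (V_1 - 0)/91000 = 0
Collecting terms: 0.007745 × V_1 = 0.000625  =>  V_1 = 0.0807 V
V_th = V_1 - V_2 = 0.0807 - 0 = 0.0807 V
Step 2 — R_th: zero the source — replace V1 by a short circuit (node 2 merges into node 0) — and find the resistance seen between A (node 1) and B (node 0).
Reduce the network between node 1 (A) and node 0 (B) by series/parallel combination:
  Rp1 = R1 ‖ R2 ‖ R3 (parallel, all between nodes 0 and 1) = 1/(1/24000 + 1/130 + 1/91000) = 129.1 Ω
R_th = 129.1 Ω

Final answer: V_th = 0.0807 V, R_th = 129.1 Ω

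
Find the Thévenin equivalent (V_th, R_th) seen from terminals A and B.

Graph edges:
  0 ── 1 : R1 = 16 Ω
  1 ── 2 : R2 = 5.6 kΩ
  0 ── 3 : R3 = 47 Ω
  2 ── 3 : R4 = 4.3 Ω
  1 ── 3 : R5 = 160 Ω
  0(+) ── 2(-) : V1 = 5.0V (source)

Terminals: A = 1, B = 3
Step 1 — V_th is the open-circuit voltage V_A - V_B (nothing connected across the terminals).
Nodal analysis, taking node 2 as the 0 V reference.
Source V1 fixes V_0 = 5 V.
KCL at each unknown node (sum of currents leaving = 0; resistances in Ω):
  Node 1: (V_1 - 5)/16 + (V_1 - 0)/5600 + (V_1 - V_3)/160 = 0
  Node 3: (V_3 - 5)/47 + (V_3 - 0)/4.3 + (V_3 - V_1)/160 = 0
Collecting terms (coefficients in siemens):
  0.06893·V_1 - 0.00625·V_3 = 0.3125
  0.2601·V_3 - 0.00625·V_1 = 0.1064
Determinant D = (0.06893)(0.2601) - (-0.00625)(-0.00625) = 0.01789
V_1 = [(0.3125)(0.2601) - (-0.00625)(0.1064)]/D = 4.581 V
V_3 = [(0.06893)(0.1064) - (0.3125)(-0.00625)]/D = 0.5191 V
V_th = V_1 - V_3 = 4.581 - 0.5191 = 4.062 V
Step 2 — R_th: zero the source — replace V1 by a short circuit (node 2 merges into node 0) — and find the resistance seen between A (node 1) and B (node 3).
Reduce the network between node 1 (A) and node 3 (B) by series/parallel combination:
  Rp1 = R1 ‖ R2 (parallel, both between nodes 0 and 1) = 1/(1/16 + 1/5600) = 15.95 Ω
  Rp2 = R3 ‖ R4 (parallel, both between nodes 0 and 3) = 1/(1/47 + 1/4.3) = 3.94 Ω
  Rs1 = Rp1 + Rp2 (series, joined only at node 0) = 15.95 + 3.94 = 19.89 Ω
  Rp3 = R5 ‖ Rs1 (parallel, both between nodes 1 and 3) = 1/(1/160 + 1/19.89) = 17.69 Ω
R_th = 17.69 Ω

Final answer: V_th = 4.062 V, R_th = 17.69 Ω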